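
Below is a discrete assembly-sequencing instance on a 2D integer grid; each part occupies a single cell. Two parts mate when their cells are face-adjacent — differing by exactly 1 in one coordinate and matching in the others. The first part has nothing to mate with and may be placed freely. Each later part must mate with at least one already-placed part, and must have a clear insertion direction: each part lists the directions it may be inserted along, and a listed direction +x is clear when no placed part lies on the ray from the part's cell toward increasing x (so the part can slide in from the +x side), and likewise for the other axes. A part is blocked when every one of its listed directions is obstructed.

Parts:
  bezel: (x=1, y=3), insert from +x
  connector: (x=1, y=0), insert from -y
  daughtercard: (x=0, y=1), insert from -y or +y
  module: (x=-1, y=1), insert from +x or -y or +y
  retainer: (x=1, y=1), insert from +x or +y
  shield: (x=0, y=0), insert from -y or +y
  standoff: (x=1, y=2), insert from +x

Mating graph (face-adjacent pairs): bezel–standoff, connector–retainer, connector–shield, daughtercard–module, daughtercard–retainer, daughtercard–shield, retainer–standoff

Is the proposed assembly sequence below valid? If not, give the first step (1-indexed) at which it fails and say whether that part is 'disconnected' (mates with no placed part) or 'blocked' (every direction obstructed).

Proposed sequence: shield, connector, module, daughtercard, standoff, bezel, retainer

1. shield@(0, 0) [-y clear] — {shield}
2. connector@(1, 0) [-y clear] — {connector, shield}
3. module@(-1, 1) — no placed neighbour ⇒ disconnected

Invalid at step 3 (disconnected)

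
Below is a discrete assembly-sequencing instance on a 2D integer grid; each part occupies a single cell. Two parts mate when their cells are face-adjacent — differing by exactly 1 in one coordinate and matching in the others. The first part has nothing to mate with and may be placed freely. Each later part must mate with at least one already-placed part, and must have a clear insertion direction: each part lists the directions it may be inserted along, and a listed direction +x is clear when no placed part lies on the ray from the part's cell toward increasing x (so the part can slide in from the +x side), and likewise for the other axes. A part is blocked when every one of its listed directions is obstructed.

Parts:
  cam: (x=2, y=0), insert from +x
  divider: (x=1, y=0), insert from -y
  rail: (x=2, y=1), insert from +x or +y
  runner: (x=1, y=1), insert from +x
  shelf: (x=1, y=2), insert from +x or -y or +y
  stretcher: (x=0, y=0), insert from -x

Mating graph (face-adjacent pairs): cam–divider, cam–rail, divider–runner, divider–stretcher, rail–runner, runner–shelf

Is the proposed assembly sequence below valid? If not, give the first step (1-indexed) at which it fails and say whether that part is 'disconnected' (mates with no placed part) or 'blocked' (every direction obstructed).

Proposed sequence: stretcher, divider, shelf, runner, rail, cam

Invalid at step 3 (disconnected)

1. stretcher@(0, 0) [-x clear] — {stretcher}
2. divider@(1, 0) [-y clear] — {divider, stretcher}
3. shelf@(1, 2) — no placed neighbour ⇒ disconnected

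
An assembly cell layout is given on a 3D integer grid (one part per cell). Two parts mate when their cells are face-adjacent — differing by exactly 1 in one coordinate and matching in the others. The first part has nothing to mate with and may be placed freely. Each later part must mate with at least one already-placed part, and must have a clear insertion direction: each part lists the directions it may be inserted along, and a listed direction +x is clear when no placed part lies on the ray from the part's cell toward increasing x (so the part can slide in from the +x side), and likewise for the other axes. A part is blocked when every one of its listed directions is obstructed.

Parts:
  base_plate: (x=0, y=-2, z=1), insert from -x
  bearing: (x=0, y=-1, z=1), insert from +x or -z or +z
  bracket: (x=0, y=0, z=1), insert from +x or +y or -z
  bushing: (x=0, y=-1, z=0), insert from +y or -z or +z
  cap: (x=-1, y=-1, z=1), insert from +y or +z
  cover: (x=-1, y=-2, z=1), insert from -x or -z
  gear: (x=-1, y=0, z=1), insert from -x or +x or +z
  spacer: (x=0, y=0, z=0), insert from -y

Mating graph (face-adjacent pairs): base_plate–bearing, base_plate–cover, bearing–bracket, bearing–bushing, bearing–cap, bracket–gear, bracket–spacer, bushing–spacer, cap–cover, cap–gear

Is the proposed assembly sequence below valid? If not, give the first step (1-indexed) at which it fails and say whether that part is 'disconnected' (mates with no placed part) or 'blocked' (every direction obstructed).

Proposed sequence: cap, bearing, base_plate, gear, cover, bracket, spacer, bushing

1. cap@(-1, -1, 1) [+y clear] — {cap}
2. bearing@(0, -1, 1) [+x clear] — {bearing, cap}
3. base_plate@(0, -2, 1) [-x clear] — {base_plate, bearing, cap}
4. gear@(-1, 0, 1) [-x clear] — {base_plate, bearing, cap, gear}
5. cover@(-1, -2, 1) [-x clear] — {base_plate, bearing, cap, cover, gear}
6. bracket@(0, 0, 1) [+x clear] — {base_plate, bearing, bracket, cap, cover, gear}
7. spacer@(0, 0, 0) [-y clear] — {base_plate, bearing, bracket, cap, cover, gear, spacer}
8. bushing@(0, -1, 0) [-z clear] — {base_plate, bearing, bracket, bushing, cap, cover, gear, spacer}

Valid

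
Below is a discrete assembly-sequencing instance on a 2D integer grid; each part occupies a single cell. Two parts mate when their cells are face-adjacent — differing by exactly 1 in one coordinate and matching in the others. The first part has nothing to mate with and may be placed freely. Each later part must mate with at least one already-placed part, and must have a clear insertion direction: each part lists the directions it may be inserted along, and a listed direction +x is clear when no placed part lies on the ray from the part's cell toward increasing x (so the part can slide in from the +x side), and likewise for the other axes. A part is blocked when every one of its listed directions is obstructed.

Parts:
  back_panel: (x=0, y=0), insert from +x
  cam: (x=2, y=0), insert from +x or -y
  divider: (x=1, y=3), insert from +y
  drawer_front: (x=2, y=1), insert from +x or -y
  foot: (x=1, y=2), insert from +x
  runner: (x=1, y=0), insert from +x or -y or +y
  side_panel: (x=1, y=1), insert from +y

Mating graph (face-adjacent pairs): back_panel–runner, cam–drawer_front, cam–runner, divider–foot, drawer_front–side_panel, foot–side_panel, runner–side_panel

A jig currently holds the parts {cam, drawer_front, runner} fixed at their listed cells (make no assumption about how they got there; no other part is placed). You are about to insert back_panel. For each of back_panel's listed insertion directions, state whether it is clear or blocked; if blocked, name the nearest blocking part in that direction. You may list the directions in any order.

+x: nearest on ray is runner@(1, 0) ⇒ blocked

+x: blocked by runner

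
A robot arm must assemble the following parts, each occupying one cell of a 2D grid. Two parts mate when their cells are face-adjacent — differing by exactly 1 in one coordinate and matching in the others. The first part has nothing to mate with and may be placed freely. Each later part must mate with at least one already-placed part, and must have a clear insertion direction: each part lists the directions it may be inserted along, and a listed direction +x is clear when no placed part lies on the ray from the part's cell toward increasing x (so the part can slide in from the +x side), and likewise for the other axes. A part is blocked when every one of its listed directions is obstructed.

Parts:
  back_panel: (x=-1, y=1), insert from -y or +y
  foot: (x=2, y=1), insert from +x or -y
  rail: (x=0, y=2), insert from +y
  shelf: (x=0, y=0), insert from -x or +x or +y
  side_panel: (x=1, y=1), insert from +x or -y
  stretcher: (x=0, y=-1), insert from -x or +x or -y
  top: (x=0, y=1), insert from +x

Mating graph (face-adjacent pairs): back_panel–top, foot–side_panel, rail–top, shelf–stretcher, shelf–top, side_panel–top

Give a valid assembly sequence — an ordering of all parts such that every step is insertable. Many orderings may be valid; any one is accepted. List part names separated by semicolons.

1. rail@(0, 2) [+y clear] — {rail}
2. top@(0, 1) [+x clear] — {rail, top}
3. back_panel@(-1, 1) [-y clear] — {back_panel, rail, top}
4. shelf@(0, 0) [-x clear] — {back_panel, rail, shelf, top}
5. stretcher@(0, -1) [-x clear] — {back_panel, rail, shelf, stretcher, top}
6. side_panel@(1, 1) [+x clear] — {back_panel, rail, shelf, side_panel, stretcher, top}
7. foot@(2, 1) [+x clear] — {back_panel, foot, rail, shelf, side_panel, stretcher, top}

rail; top; back_panel; shelf; stretcher; side_panel; foot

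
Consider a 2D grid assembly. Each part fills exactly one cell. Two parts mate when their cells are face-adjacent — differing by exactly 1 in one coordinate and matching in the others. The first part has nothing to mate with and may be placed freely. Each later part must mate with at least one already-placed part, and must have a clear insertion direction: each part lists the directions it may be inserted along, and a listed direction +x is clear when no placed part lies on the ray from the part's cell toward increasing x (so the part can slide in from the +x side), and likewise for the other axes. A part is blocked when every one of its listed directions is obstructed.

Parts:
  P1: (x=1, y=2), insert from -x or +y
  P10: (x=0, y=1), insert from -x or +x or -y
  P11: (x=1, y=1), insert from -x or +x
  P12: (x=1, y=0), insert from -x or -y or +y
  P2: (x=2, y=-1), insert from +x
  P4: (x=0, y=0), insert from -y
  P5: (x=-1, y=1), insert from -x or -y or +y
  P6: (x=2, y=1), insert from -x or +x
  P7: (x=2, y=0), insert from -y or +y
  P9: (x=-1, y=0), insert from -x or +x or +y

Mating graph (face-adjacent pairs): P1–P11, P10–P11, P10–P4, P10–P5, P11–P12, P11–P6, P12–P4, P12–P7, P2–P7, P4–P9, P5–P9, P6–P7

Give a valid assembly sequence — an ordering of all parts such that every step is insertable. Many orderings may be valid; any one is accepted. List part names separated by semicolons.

1. P10@(0, 1) [-x clear] — {P10}
2. P11@(1, 1) [+x clear] — {P10, P11}
3. P1@(1, 2) [-x clear] — {P1, P10, P11}
4. P12@(1, 0) [-x clear] — {P1, P10, P11, P12}
5. P6@(2, 1) [+x clear] — {P1, P10, P11, P12, P6}
6. P4@(0, 0) [-y clear] — {P1, P10, P11, P12, P4, P6}
7. P9@(-1, 0) [-x clear] — {P1, P10, P11, P12, P4, P6, P9}
8. P7@(2, 0) [-y clear] — {P1, P10, P11, P12, P4, P6, P7, P9}
9. P2@(2, -1) [+x clear] — {P1, P10, P11, P12, P2, P4, P6, P7, P9}
10. P5@(-1, 1) [-x clear] — {P1, P10, P11, P12, P2, P4, P5, P6, P7, P9}

P10; P11; P1; P12; P6; P4; P9; P7; P2; P5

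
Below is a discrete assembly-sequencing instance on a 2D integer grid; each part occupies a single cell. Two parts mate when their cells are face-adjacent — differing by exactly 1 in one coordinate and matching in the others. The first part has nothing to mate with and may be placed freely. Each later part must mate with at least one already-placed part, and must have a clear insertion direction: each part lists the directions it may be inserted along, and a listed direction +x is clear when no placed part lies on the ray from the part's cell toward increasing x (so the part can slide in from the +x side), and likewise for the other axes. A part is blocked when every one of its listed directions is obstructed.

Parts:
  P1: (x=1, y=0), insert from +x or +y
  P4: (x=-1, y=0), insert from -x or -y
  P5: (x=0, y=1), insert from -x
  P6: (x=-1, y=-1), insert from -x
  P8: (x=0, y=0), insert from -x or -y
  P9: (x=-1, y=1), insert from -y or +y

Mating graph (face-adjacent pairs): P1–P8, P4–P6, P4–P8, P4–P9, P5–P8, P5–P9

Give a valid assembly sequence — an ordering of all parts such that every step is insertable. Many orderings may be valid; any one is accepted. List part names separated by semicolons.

P1; P8; P4; P6; P5; P9

1. P1@(1, 0) [+x clear] — {P1}
2. P8@(0, 0) [-x clear] — {P1, P8}
3. P4@(-1, 0) [-x clear] — {P1, P4, P8}
4. P6@(-1, -1) [-x clear] — {P1, P4, P6, P8}
5. P5@(0, 1) [-x clear] — {P1, P4, P5, P6, P8}
6. P9@(-1, 1) [+y clear] — {P1, P4, P5, P6, P8, P9}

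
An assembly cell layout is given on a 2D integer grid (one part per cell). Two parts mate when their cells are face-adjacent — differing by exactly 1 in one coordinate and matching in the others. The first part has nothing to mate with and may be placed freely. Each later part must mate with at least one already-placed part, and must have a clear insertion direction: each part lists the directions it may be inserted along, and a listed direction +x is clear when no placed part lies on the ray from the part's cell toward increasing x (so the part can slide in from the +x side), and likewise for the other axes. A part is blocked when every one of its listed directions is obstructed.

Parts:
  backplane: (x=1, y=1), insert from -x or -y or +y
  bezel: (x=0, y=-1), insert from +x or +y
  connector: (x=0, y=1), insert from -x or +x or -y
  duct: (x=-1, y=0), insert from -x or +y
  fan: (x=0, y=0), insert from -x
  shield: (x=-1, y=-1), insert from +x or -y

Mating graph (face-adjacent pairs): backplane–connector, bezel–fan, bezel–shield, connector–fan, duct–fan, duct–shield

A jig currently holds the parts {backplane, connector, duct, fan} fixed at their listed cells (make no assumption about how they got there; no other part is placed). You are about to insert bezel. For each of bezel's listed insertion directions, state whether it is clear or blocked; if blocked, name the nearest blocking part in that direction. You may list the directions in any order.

+x: ray from bezel(0, -1) has no placed part ⇒ clear
+y: nearest on ray is fan@(0, 0) ⇒ blocked

+x: clear; +y: blocked by fan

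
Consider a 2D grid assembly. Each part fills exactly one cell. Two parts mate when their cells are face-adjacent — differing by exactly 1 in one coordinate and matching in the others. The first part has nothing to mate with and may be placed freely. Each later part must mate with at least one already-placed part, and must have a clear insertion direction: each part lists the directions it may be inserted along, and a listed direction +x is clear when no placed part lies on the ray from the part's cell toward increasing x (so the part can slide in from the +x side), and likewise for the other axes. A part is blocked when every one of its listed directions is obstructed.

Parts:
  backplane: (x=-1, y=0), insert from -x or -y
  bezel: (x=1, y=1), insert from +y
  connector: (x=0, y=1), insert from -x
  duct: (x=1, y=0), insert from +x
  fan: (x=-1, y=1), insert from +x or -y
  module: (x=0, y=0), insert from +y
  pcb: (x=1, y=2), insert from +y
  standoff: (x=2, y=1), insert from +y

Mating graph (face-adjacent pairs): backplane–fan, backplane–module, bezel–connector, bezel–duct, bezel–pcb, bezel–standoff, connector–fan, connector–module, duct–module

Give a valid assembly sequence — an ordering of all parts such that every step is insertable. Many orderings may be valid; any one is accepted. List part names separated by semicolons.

module; connector; duct; fan; backplane; bezel; pcb; standoff

1. module@(0, 0) [+y clear] — {module}
2. connector@(0, 1) [-x clear] — {connector, module}
3. duct@(1, 0) [+x clear] — {connector, duct, module}
4. fan@(-1, 1) [-y clear] — {connector, duct, fan, module}
5. backplane@(-1, 0) [-x clear] — {backplane, connector, duct, fan, module}
6. bezel@(1, 1) [+y clear] — {backplane, bezel, connector, duct, fan, module}
7. pcb@(1, 2) [+y clear] — {backplane, bezel, connector, duct, fan, module, pcb}
8. standoff@(2, 1) [+y clear] — {backplane, bezel, connector, duct, fan, module, pcb, standoff}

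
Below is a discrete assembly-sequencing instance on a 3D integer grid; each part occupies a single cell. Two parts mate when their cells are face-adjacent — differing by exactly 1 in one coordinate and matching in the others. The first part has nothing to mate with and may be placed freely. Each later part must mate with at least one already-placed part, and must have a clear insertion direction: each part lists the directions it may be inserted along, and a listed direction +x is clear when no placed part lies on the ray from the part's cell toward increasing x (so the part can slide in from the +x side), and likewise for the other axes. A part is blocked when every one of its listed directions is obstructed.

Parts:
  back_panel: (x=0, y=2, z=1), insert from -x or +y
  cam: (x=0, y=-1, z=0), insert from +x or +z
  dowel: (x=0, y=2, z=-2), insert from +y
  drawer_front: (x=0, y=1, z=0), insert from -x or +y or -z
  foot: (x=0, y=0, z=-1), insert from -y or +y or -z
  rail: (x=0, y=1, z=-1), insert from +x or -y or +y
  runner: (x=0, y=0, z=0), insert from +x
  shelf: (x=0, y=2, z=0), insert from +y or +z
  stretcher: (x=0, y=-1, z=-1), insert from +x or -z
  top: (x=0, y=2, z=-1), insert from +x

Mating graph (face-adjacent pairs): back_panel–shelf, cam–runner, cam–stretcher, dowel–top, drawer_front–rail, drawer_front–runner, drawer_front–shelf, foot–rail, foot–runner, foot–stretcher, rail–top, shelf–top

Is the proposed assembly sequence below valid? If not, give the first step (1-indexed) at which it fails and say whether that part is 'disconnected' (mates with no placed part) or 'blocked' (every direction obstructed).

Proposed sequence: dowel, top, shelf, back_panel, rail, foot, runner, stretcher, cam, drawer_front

1. dowel@(0, 2, -2) [+y clear] — {dowel}
2. top@(0, 2, -1) [+x clear] — {dowel, top}
3. shelf@(0, 2, 0) [+y clear] — {dowel, shelf, top}
4. back_panel@(0, 2, 1) [-x clear] — {back_panel, dowel, shelf, top}
5. rail@(0, 1, -1) [+x clear] — {back_panel, dowel, rail, shelf, top}
6. foot@(0, 0, -1) [-y clear] — {back_panel, dowel, foot, rail, shelf, top}
7. runner@(0, 0, 0) [+x clear] — {back_panel, dowel, foot, rail, runner, shelf, top}
8. stretcher@(0, -1, -1) [+x clear] — {back_panel, dowel, foot, rail, runner, shelf, stretcher, top}
9. cam@(0, -1, 0) [+x clear] — {back_panel, cam, dowel, foot, rail, runner, shelf, stretcher, top}
10. drawer_front@(0, 1, 0) [-x clear] — {back_panel, cam, dowel, drawer_front, foot, rail, runner, shelf, stretcher, top}

Valid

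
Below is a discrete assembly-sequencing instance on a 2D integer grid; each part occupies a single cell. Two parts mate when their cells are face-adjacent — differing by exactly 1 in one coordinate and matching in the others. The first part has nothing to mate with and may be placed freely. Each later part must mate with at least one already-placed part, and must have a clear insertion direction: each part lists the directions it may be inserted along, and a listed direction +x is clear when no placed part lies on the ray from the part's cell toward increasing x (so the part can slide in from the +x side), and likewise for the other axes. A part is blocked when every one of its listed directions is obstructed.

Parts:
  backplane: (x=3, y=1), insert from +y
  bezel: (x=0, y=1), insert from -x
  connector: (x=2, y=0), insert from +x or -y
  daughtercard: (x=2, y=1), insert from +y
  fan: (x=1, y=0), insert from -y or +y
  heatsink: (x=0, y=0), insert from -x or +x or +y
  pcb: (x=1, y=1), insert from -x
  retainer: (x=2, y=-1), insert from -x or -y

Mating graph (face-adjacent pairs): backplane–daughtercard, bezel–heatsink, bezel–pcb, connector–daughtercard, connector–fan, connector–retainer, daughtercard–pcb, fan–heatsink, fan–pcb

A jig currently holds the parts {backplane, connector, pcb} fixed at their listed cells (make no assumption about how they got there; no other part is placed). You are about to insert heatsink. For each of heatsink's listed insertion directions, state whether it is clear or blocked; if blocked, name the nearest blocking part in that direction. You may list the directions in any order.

-x: ray from heatsink(0, 0) has no placed part ⇒ clear
+x: nearest on ray is connector@(2, 0) ⇒ blocked
+y: ray from heatsink(0, 0) has no placed part ⇒ clear

+x: blocked by connector; +y: clear; -x: clear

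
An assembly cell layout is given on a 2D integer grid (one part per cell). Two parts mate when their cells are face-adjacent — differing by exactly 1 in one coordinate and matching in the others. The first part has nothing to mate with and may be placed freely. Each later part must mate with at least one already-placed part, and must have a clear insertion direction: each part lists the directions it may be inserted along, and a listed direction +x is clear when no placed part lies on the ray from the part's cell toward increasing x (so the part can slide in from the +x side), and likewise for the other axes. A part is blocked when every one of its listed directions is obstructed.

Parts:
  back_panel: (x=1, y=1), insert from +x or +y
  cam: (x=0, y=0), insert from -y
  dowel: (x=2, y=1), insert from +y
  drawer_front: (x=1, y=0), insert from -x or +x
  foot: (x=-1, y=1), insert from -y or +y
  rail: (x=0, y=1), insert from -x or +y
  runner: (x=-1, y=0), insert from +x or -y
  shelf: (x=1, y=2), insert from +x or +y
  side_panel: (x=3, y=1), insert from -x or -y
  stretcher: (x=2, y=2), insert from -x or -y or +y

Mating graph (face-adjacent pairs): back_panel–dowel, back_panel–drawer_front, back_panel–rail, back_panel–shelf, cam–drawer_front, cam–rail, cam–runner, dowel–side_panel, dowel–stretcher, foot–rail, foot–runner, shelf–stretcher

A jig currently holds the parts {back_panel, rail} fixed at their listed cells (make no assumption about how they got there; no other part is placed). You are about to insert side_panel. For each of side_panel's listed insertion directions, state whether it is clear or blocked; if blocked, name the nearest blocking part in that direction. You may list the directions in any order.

-x: blocked by back_panel; -y: clear

-x: nearest on ray is back_panel@(1, 1) ⇒ blocked
-y: ray from side_panel(3, 1) has no placed part ⇒ clear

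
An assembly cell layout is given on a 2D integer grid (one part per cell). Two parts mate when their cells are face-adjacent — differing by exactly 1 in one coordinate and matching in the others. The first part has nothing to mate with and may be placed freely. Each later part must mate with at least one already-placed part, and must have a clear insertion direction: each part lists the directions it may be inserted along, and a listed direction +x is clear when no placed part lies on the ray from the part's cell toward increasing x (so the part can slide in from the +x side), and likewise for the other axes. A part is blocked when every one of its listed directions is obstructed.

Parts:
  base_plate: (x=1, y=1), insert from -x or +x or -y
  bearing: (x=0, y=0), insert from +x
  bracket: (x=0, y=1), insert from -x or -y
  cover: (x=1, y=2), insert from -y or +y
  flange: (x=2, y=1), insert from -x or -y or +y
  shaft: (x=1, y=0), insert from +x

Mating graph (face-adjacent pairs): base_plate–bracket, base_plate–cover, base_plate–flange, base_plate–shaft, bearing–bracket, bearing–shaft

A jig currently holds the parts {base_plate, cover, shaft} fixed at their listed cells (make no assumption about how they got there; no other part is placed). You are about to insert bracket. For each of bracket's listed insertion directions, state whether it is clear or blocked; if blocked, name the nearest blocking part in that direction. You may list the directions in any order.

-x: ray from bracket(0, 1) has no placed part ⇒ clear
-y: ray from bracket(0, 1) has no placed part ⇒ clear

-x: clear; -y: clear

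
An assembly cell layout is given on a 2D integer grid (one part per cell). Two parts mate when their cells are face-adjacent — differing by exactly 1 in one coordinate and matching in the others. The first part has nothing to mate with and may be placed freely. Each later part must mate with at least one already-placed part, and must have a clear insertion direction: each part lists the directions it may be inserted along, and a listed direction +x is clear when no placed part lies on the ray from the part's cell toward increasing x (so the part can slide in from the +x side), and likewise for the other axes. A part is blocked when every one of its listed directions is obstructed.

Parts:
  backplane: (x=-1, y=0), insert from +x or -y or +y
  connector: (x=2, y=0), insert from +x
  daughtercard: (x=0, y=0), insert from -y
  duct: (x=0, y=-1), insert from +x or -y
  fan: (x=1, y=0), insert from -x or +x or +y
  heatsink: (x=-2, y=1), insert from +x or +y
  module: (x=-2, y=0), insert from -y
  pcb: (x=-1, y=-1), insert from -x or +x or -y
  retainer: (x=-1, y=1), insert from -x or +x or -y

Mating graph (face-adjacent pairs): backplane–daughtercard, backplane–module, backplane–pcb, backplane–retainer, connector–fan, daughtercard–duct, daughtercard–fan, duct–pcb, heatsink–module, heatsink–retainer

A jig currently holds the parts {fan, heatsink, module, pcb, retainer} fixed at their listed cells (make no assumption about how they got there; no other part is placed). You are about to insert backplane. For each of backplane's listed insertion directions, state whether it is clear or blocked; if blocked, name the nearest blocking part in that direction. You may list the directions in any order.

+x: nearest on ray is fan@(1, 0) ⇒ blocked
-y: nearest on ray is pcb@(-1, -1) ⇒ blocked
+y: nearest on ray is retainer@(-1, 1) ⇒ blocked

+x: blocked by fan; +y: blocked by retainer; -y: blocked by pcb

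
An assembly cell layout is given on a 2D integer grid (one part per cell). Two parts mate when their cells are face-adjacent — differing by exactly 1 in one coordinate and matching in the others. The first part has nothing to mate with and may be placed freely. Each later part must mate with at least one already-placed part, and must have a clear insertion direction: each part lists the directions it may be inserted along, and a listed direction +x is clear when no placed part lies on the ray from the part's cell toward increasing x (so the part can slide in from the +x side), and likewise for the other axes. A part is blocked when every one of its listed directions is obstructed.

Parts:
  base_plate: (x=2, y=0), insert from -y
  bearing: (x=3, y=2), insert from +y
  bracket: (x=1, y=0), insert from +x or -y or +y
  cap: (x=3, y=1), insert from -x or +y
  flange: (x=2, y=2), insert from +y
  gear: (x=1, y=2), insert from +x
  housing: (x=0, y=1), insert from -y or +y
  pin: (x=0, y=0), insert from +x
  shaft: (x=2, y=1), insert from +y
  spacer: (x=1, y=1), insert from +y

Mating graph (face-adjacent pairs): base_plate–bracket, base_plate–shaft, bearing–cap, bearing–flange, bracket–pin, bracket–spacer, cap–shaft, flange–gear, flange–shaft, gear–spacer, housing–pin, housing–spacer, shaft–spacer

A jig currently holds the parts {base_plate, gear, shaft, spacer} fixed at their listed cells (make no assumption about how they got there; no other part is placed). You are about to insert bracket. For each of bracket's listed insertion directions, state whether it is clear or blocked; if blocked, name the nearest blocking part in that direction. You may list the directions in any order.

+x: nearest on ray is base_plate@(2, 0) ⇒ blocked
-y: ray from bracket(1, 0) has no placed part ⇒ clear
+y: nearest on ray is spacer@(1, 1) ⇒ blocked

+x: blocked by base_plate; +y: blocked by spacer; -y: clear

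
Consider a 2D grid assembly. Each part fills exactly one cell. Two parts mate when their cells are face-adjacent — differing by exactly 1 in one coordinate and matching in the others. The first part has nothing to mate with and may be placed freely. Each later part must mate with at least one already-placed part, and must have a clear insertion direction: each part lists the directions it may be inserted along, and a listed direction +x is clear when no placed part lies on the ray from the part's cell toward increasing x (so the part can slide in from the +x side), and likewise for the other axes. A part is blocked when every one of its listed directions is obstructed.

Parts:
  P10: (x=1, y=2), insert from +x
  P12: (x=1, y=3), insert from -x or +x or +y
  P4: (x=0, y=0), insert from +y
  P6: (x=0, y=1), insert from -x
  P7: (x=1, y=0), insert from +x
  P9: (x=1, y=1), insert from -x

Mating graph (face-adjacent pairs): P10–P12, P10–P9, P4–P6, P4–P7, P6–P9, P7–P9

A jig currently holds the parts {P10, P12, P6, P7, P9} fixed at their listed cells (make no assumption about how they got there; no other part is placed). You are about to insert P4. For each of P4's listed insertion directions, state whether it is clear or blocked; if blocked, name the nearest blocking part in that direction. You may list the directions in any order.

+y: nearest on ray is P6@(0, 1) ⇒ blocked

+y: blocked by P6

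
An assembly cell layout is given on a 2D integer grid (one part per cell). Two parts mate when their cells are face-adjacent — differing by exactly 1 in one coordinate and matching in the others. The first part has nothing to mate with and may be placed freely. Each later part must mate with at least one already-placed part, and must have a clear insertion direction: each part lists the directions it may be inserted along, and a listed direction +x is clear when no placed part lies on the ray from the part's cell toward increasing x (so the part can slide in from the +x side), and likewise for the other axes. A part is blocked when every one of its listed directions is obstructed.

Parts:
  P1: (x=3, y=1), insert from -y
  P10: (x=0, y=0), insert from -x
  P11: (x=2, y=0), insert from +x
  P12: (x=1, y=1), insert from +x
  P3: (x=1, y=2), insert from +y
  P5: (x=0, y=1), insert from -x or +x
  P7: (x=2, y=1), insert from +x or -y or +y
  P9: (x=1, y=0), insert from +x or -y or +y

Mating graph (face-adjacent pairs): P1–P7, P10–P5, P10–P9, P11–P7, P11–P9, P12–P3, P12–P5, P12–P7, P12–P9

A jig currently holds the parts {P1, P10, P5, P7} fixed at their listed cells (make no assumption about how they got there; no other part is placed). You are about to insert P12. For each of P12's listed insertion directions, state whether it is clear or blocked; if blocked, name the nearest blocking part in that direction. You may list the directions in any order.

+x: nearest on ray is P7@(2, 1) ⇒ blocked

+x: blocked by P7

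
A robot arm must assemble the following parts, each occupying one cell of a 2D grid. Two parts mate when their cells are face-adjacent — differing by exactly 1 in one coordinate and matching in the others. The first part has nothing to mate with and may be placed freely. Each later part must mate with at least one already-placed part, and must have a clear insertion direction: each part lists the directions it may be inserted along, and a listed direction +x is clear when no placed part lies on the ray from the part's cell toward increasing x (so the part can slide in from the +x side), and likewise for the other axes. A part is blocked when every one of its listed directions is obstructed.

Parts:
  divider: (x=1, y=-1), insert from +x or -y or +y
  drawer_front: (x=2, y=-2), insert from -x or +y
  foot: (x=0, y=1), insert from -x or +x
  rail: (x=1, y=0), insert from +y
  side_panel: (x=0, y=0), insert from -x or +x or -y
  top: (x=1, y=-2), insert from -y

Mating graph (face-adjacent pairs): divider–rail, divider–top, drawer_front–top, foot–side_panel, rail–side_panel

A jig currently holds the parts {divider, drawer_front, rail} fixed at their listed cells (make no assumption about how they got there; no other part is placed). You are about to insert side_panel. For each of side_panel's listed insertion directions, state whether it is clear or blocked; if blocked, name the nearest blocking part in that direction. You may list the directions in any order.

+x: blocked by rail; -x: clear; -y: clear

-x: ray from side_panel(0, 0) has no placed part ⇒ clear
+x: nearest on ray is rail@(1, 0) ⇒ blocked
-y: ray from side_panel(0, 0) has no placed part ⇒ clear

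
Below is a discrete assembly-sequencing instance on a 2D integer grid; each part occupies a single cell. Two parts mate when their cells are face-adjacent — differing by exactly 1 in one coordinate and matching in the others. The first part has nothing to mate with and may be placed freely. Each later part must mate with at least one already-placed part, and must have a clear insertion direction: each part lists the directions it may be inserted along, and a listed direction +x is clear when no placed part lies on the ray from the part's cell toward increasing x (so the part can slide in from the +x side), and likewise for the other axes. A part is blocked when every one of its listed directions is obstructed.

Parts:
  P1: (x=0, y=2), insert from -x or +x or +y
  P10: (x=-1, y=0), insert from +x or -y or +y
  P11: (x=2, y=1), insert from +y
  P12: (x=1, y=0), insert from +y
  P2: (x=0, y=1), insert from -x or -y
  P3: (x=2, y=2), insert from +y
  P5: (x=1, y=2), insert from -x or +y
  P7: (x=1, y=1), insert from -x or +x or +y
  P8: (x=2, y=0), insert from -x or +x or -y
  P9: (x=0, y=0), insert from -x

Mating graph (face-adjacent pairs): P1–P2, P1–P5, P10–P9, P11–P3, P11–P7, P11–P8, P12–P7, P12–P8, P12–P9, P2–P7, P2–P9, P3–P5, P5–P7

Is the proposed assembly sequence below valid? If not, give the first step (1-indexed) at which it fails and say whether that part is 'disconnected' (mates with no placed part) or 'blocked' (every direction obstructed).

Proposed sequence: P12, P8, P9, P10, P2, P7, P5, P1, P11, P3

Valid

1. P12@(1, 0) [+y clear] — {P12}
2. P8@(2, 0) [+x clear] — {P12, P8}
3. P9@(0, 0) [-x clear] — {P12, P8, P9}
4. P10@(-1, 0) [-y clear] — {P10, P12, P8, P9}
5. P2@(0, 1) [-x clear] — {P10, P12, P2, P8, P9}
6. P7@(1, 1) [+x clear] — {P10, P12, P2, P7, P8, P9}
7. P5@(1, 2) [-x clear] — {P10, P12, P2, P5, P7, P8, P9}
8. P1@(0, 2) [-x clear] — {P1, P10, P12, P2, P5, P7, P8, P9}
9. P11@(2, 1) [+y clear] — {P1, P10, P11, P12, P2, P5, P7, P8, P9}
10. P3@(2, 2) [+y clear] — {P1, P10, P11, P12, P2, P3, P5, P7, P8, P9}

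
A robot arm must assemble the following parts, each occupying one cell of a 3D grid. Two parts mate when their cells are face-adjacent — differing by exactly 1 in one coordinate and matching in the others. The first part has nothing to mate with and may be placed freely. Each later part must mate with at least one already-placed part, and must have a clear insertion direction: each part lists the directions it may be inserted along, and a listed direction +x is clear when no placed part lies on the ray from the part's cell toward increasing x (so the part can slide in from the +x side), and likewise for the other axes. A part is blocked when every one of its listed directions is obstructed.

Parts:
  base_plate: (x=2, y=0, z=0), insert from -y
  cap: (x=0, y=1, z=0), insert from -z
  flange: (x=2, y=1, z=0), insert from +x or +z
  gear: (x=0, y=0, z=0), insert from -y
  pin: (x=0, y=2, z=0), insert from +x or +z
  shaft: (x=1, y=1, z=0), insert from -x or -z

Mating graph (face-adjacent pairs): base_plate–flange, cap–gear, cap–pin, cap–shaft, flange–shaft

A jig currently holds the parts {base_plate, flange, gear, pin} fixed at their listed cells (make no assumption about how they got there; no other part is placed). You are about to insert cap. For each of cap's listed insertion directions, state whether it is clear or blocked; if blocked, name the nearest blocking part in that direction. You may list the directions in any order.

-z: clear

-z: ray from cap(0, 1, 0) has no placed part ⇒ clear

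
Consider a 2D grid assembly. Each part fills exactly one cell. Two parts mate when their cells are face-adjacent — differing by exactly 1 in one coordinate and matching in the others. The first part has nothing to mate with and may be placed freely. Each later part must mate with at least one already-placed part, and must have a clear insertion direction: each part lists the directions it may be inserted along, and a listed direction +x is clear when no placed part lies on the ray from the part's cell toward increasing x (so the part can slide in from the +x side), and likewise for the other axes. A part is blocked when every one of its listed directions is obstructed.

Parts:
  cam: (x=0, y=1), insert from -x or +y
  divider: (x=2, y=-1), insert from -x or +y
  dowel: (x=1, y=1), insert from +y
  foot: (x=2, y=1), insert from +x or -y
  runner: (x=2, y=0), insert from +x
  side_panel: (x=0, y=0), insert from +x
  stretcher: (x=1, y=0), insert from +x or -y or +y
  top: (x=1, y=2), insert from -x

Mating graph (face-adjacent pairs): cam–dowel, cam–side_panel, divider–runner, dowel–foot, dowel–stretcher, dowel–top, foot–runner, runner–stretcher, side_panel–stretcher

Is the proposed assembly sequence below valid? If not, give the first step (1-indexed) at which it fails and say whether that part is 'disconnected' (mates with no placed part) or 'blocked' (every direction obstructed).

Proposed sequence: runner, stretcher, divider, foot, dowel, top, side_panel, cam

Invalid at step 7 (blocked)

1. runner@(2, 0) [+x clear] — {runner}
2. stretcher@(1, 0) [-y clear] — {runner, stretcher}
3. divider@(2, -1) [-x clear] — {divider, runner, stretcher}
4. foot@(2, 1) [+x clear] — {divider, foot, runner, stretcher}
5. dowel@(1, 1) [+y clear] — {divider, dowel, foot, runner, stretcher}
6. top@(1, 2) [-x clear] — {divider, dowel, foot, runner, stretcher, top}
7. side_panel@(0, 0) — +x all obstructed ⇒ blocked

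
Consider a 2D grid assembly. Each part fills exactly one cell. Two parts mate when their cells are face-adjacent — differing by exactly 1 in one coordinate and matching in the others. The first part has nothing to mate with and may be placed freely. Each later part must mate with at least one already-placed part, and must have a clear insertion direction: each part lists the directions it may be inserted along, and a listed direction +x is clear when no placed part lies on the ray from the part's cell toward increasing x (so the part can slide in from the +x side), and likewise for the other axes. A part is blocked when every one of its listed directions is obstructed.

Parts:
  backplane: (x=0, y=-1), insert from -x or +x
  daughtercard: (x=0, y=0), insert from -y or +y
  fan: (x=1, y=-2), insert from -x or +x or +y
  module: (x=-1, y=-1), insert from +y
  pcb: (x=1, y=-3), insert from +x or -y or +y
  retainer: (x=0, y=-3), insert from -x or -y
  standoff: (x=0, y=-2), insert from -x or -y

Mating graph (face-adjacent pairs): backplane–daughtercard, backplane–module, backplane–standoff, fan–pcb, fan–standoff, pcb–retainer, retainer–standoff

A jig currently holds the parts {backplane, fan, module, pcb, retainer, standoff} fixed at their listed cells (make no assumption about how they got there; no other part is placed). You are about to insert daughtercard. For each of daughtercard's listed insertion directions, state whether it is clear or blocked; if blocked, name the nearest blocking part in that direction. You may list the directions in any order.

+y: clear; -y: blocked by backplane

-y: nearest on ray is backplane@(0, -1) ⇒ blocked
+y: ray from daughtercard(0, 0) has no placed part ⇒ clear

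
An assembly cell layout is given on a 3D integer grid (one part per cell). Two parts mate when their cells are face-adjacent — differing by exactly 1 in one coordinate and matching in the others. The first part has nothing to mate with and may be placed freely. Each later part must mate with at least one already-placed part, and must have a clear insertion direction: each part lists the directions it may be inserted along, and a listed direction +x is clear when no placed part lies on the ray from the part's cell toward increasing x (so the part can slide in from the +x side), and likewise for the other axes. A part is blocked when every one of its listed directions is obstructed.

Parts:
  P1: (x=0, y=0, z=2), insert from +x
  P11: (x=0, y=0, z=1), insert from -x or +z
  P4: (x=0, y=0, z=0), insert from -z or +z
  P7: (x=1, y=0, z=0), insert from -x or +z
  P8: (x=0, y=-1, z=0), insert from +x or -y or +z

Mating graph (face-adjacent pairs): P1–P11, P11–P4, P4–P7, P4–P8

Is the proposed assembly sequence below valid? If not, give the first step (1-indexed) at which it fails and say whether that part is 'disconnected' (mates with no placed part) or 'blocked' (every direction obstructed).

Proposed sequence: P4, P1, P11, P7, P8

1. P4@(0, 0, 0) [-z clear] — {P4}
2. P1@(0, 0, 2) — no placed neighbour ⇒ disconnected

Invalid at step 2 (disconnected)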